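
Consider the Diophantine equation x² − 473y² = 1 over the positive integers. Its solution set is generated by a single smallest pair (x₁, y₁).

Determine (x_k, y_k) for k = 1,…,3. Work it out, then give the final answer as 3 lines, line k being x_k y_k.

87 4
15137 696
2633751 121100

[21; 1,2,1,42] for √473; ℓ=4 ⇒ convergent index 3
k=0  a_k=21  p_k/q_k = 21/1
…
k=2  a_k=2  p_k/q_k = 65/3
k=3  a_k=1  p_k/q_k = 87/4
(x₁, y₁) = (87, 4);  87² − 473·4² = 1 ✓
k=2:  x_2 = 87·87+473·4·4 = 15137,  y_2 = 87·4+4·87 = 696
k=3:  x_3 = 87·15137+473·4·696 = 2633751,  y_3 = 87·696+4·15137 = 121100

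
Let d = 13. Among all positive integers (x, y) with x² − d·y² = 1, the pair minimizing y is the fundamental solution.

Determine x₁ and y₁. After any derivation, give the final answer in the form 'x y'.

√13 = [3; 1,1,1,1,6, …], period ℓ=5 (odd) → k=9
i=0: a=3 ⇒ p=3, q=1
…
i=2: a=1 ⇒ p=7, q=2
i=3: a=1 ⇒ p=11, q=3
i=4: a=1 ⇒ p=18, q=5
i=5: a=6 ⇒ p=119, q=33
…
i=8: a=1 ⇒ p=393, q=109
i=9: a=1 ⇒ p=649, q=180
fundamental: x₁=649, y₁=180  (since 421201 − 13·32400 = 1)

649 180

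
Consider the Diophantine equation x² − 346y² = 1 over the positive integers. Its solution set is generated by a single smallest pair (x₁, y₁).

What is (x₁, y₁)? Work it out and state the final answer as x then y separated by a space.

17299 930

√346 → a₀=18, period (1,1,1,1,36); ℓ=5 odd so k=9
i=0: a=18 ⇒ p=18, q=1
…
i=4: a=1 ⇒ p=93, q=5
i=5: a=36 ⇒ p=3404, q=183
…
i=8: a=1 ⇒ p=10398, q=559
i=9: a=1 ⇒ p=17299, q=930
(x₁, y₁) = (17299, 930);  17299² − 346·930² = 1 ✓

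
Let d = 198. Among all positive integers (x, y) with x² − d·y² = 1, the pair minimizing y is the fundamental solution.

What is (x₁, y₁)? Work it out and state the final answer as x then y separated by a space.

√198 = [14; 14,28, …], period ℓ=2 (even) → k=1
step 0: (14, 1)  from 14·(1,0) + (0,1)
step 1: (197, 14)  from 14·(14,1) + (1,0)
(x₁, y₁) = (197, 14);  197² − 198·14² = 1 ✓

197 14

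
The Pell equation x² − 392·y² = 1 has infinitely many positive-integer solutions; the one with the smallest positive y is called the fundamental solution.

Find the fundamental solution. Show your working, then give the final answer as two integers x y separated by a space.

99 5

d=392: √d = [19; 1,3,1,38] (ℓ=4, even), read p_3/q_3
i=0: a=19 ⇒ p=19, q=1
…
i=2: a=3 ⇒ p=79, q=4
i=3: a=1 ⇒ p=99, q=5
(x₁, y₁) = (99, 5);  99² − 392·5² = 1 ✓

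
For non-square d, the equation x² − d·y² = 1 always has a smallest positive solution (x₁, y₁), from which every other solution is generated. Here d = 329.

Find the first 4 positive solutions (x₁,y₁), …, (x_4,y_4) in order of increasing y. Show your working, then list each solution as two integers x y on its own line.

2376415 131016
11294696504449 622696775280
53681772387237964255 2959571914453911384
255140338255224918953587201 14066342182173360946441440

[18; 7,4,2,1,1,4,1,1,2,4,7,36] for √329; ℓ=12 ⇒ convergent index 11
a_0=18:  p_0=18·1+0=18,  q_0=18·0+1=1
a_1=7:  p_1=7·18+1=127,  q_1=7·1+0=7
a_2=4:  p_2=4·127+18=526,  q_2=4·7+1=29
a_3=2:  p_3=2·526+127=1179,  q_3=2·29+7=65
…
a_5=1:  p_5=1·1705+1179=2884,  q_5=1·94+65=159
a_6=4:  p_6=4·2884+1705=13241,  q_6=4·159+94=730
a_7=1:  p_7=1·13241+2884=16125,  q_7=1·730+159=889
a_8=1:  p_8=1·16125+13241=29366,  q_8=1·889+730=1619
a_9=2:  p_9=2·29366+16125=74857,  q_9=2·1619+889=4127
a_10=4:  p_10=4·74857+29366=328794,  q_10=4·4127+1619=18127
a_11=7:  p_11=7·328794+74857=2376415,  q_11=7·18127+4127=131016
fundamental: x₁=2376415, y₁=131016  (since 5647348252225 − 329·17165192256 = 1)
n=2: (2376415,131016)∘(2376415,131016) = (2376415·2376415+329·131016·131016, 2376415·131016+131016·2376415) = (11294696504449,622696775280)
n=3: (11294696504449,622696775280)∘(2376415,131016) = (2376415·11294696504449+329·131016·622696775280, 2376415·622696775280+131016·11294696504449) = (53681772387237964255,2959571914453911384)
n=4: (53681772387237964255,2959571914453911384)∘(2376415,131016) = (2376415·53681772387237964255+329·131016·2959571914453911384, 2376415·2959571914453911384+131016·53681772387237964255) = (255140338255224918953587201,14066342182173360946441440)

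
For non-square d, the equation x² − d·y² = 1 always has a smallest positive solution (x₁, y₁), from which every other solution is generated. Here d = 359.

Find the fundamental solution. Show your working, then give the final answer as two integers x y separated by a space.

360 19

√359 → a₀=18, period (1,17,1,36); ℓ=4 even so k=3
step 0: (18, 1)  from 18·(1,0) + (0,1)
step 1: (19, 1)  from 1·(18,1) + (1,0)
step 2: (341, 18)  from 17·(19,1) + (18,1)
step 3: (360, 19)  from 1·(341,18) + (19,1)
fundamental: x₁=360, y₁=19  (since 129600 − 359·361 = 1)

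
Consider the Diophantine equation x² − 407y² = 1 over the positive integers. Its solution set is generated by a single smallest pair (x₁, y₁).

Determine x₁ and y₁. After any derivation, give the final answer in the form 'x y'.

√407 → a₀=20, period (5,1,2,1,5,40); ℓ=6 even so k=5
k=0  a_k=20  p_k/q_k = 20/1
…
k=3  a_k=2  p_k/q_k = 343/17
k=4  a_k=1  p_k/q_k = 464/23
k=5  a_k=5  p_k/q_k = 2663/132
→ (2663, 132).  Check: 2663²=7091569, 407·132²=7091568, difference 1.

2663 132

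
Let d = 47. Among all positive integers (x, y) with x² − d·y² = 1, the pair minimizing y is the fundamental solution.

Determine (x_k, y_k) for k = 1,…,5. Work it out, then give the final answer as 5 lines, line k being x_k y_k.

√47 = [6; 1,5,1,12, …], period ℓ=4 (even) → k=3
k=0  a_k=6  p_k/q_k = 6/1
k=1  a_k=1  p_k/q_k = 7/1
k=2  a_k=5  p_k/q_k = 41/6
k=3  a_k=1  p_k/q_k = 48/7
fundamental: x₁=48, y₁=7  (since 2304 − 47·49 = 1)
(48+7√47)^2 = 4607 + 672√47
(48+7√47)^3 = 442224 + 64505√47
(48+7√47)^4 = 42448897 + 6191808√47
(48+7√47)^5 = 4074651888 + 594349063√47

48 7
4607 672
442224 64505
42448897 6191808
4074651888 594349063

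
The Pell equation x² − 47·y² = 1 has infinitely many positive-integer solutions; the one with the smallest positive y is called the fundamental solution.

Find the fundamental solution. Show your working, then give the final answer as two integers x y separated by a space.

48 7

d=47: √d = [6; 1,5,1,12] (ℓ=4, even), read p_3/q_3
step 0: (6, 1)  from 6·(1,0) + (0,1)
…
step 2: (41, 6)  from 5·(7,1) + (6,1)
step 3: (48, 7)  from 1·(41,6) + (7,1)
(x₁, y₁) = (48, 7);  48² − 47·7² = 1 ✓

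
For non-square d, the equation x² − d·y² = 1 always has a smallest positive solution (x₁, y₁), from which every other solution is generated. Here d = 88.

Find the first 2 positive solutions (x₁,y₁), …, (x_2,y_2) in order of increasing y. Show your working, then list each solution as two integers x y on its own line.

197 21
77617 8274

√88 = [9; 2,1,1,1,2,18, …], period ℓ=6 (even) → k=5
i=0: a=9 ⇒ p=9, q=1
…
i=4: a=1 ⇒ p=75, q=8
i=5: a=2 ⇒ p=197, q=21
fundamental: x₁=197, y₁=21  (since 38809 − 88·441 = 1)
(197+21√88)^2 = 77617 + 8274√88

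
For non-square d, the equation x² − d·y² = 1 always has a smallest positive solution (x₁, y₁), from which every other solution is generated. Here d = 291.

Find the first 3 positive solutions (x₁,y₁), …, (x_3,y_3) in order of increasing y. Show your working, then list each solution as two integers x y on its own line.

290 17
168199 9860
97555130 5718783

[17; 17,34] for √291; ℓ=2 ⇒ convergent index 1
step 0: (17, 1)  from 17·(1,0) + (0,1)
step 1: (290, 17)  from 17·(17,1) + (1,0)
(x₁, y₁) = (290, 17);  290² − 291·17² = 1 ✓
k=2:  x_2 = 290·290+291·17·17 = 168199,  y_2 = 290·17+17·290 = 9860
k=3:  x_3 = 290·168199+291·17·9860 = 97555130,  y_3 = 290·9860+17·168199 = 5718783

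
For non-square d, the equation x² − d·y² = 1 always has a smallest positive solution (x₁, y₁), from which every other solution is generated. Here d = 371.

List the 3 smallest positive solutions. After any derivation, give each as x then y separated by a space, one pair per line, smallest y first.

1695 88
5746049 298320
19479104415 1011304712

√371 = [19; 3,1,4,1,3,38, …], period ℓ=6 (even) → k=5
k=0  a_k=19  p_k/q_k = 19/1
k=1  a_k=3  p_k/q_k = 58/3
k=2  a_k=1  p_k/q_k = 77/4
k=3  a_k=4  p_k/q_k = 366/19
k=4  a_k=1  p_k/q_k = 443/23
k=5  a_k=3  p_k/q_k = 1695/88
(x₁, y₁) = (1695, 88);  1695² − 371·88² = 1 ✓
k=2:  x_2 = 1695·1695+371·88·88 = 5746049,  y_2 = 1695·88+88·1695 = 298320
k=3:  x_3 = 1695·5746049+371·88·298320 = 19479104415,  y_3 = 1695·298320+88·5746049 = 1011304712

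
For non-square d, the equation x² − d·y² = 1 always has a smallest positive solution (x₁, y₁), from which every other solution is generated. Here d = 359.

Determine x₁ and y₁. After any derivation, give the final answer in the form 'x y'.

[18; 1,17,1,36] for √359; ℓ=4 ⇒ convergent index 3
step 0: (18, 1)  from 18·(1,0) + (0,1)
…
step 2: (341, 18)  from 17·(19,1) + (18,1)
step 3: (360, 19)  from 1·(341,18) + (19,1)
→ (360, 19).  Check: 360²=129600, 359·19²=129599, difference 1.

360 19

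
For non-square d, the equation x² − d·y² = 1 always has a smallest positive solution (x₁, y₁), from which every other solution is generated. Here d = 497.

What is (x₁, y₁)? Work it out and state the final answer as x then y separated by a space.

1201887 53912

√497 → a₀=22, period (3,2,2,5,6,5,2,2,3,44); ℓ=10 even so k=9
k=0  a_k=22  p_k/q_k = 22/1
k=1  a_k=3  p_k/q_k = 67/3
…
k=5  a_k=6  p_k/q_k = 12685/569
…
k=8  a_k=2  p_k/q_k = 352750/15823
k=9  a_k=3  p_k/q_k = 1201887/53912
→ (1201887, 53912).  Check: 1201887²=1444532360769, 497·53912²=1444532360768, difference 1.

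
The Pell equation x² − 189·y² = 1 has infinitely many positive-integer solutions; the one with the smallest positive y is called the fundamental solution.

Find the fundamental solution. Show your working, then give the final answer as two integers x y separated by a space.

d=189: √d = [13; 1,2,1,26] (ℓ=4, even), read p_3/q_3
k=0  a_k=13  p_k/q_k = 13/1
k=1  a_k=1  p_k/q_k = 14/1
k=2  a_k=2  p_k/q_k = 41/3
k=3  a_k=1  p_k/q_k = 55/4
fundamental: x₁=55, y₁=4  (since 3025 − 189·16 = 1)

55 4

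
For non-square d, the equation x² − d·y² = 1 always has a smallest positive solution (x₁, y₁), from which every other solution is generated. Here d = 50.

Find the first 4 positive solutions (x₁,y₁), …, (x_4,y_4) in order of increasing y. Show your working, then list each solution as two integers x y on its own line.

99 14
19601 2772
3880899 548842
768398401 108667944

√50 → a₀=7, period (14); ℓ=1 odd so k=1
k=0  a_k=7  p_k/q_k = 7/1
k=1  a_k=14  p_k/q_k = 99/14
fundamental: x₁=99, y₁=14  (since 9801 − 50·196 = 1)
n=2: (99,14)∘(99,14) = (99·99+50·14·14, 99·14+14·99) = (19601,2772)
n=3: (19601,2772)∘(99,14) = (99·19601+50·14·2772, 99·2772+14·19601) = (3880899,548842)
n=4: (3880899,548842)∘(99,14) = (99·3880899+50·14·548842, 99·548842+14·3880899) = (768398401,108667944)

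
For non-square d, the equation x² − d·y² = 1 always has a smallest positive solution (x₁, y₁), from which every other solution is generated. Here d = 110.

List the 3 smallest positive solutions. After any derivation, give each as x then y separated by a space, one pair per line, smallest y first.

[10; 2,20] for √110; ℓ=2 ⇒ convergent index 1
i=0: a=10 ⇒ p=10, q=1
i=1: a=2 ⇒ p=21, q=2
fundamental: x₁=21, y₁=2  (since 441 − 110·4 = 1)
(x_2, y_2) = (21·21 + 110·2·2, 21·2 + 2·21) = (881, 84)
(x_3, y_3) = (21·881 + 110·2·84, 21·84 + 2·881) = (36981, 3526)

21 2
881 84
36981 3526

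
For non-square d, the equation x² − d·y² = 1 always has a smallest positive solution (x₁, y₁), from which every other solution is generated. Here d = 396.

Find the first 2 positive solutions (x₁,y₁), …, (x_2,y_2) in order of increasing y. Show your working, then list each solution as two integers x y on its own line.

[19; 1,8,1,38] for √396; ℓ=4 ⇒ convergent index 3
a_0=19:  p_0=19·1+0=19,  q_0=19·0+1=1
…
a_2=8:  p_2=8·20+19=179,  q_2=8·1+1=9
a_3=1:  p_3=1·179+20=199,  q_3=1·9+1=10
(x₁, y₁) = (199, 10);  199² − 396·10² = 1 ✓
(x_2, y_2) = (199·199 + 396·10·10, 199·10 + 10·199) = (79201, 3980)

199 10
79201 3980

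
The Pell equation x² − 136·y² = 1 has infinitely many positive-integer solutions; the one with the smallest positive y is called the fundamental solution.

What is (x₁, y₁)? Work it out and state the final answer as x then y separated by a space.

√136 = [11; 1,1,1,22, …], period ℓ=4 (even) → k=3
k=0  a_k=11  p_k/q_k = 11/1
…
k=2  a_k=1  p_k/q_k = 23/2
k=3  a_k=1  p_k/q_k = 35/3
fundamental: x₁=35, y₁=3  (since 1225 − 136·9 = 1)

35 3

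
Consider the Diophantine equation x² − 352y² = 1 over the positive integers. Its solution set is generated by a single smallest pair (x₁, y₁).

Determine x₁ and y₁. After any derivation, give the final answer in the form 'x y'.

√352 = [18; 1,3,5,9,5,3,1,36, …], period ℓ=8 (even) → k=7
a_0=18:  p_0=18·1+0=18,  q_0=18·0+1=1
…
a_3=5:  p_3=5·75+19=394,  q_3=5·4+1=21
a_4=9:  p_4=9·394+75=3621,  q_4=9·21+4=193
a_5=5:  p_5=5·3621+394=18499,  q_5=5·193+21=986
a_6=3:  p_6=3·18499+3621=59118,  q_6=3·986+193=3151
a_7=1:  p_7=1·59118+18499=77617,  q_7=1·3151+986=4137
→ (77617, 4137).  Check: 77617²=6024398689, 352·4137²=6024398688, difference 1.

77617 4137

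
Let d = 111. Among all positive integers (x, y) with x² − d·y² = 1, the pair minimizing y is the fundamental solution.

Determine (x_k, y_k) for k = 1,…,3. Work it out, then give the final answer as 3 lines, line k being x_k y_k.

[10; 1,1,6,1,1,20] for √111; ℓ=6 ⇒ convergent index 5
step 0: (10, 1)  from 10·(1,0) + (0,1)
step 1: (11, 1)  from 1·(10,1) + (1,0)
step 2: (21, 2)  from 1·(11,1) + (10,1)
step 3: (137, 13)  from 6·(21,2) + (11,1)
step 4: (158, 15)  from 1·(137,13) + (21,2)
step 5: (295, 28)  from 1·(158,15) + (137,13)
fundamental: x₁=295, y₁=28  (since 87025 − 111·784 = 1)
n=2: (295,28)∘(295,28) = (295·295+111·28·28, 295·28+28·295) = (174049,16520)
n=3: (174049,16520)∘(295,28) = (295·174049+111·28·16520, 295·16520+28·174049) = (102688615,9746772)

295 28
174049 16520
102688615 9746772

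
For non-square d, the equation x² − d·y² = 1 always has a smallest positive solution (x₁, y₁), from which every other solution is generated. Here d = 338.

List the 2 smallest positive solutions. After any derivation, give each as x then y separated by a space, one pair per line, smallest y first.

d=338: √d = [18; 2,1,1,2,36] (ℓ=5, odd), read p_9/q_9
i=0: a=18 ⇒ p=18, q=1
…
i=2: a=1 ⇒ p=55, q=3
i=3: a=1 ⇒ p=92, q=5
i=4: a=2 ⇒ p=239, q=13
i=5: a=36 ⇒ p=8696, q=473
i=6: a=2 ⇒ p=17631, q=959
i=7: a=1 ⇒ p=26327, q=1432
i=8: a=1 ⇒ p=43958, q=2391
i=9: a=2 ⇒ p=114243, q=6214
→ (114243, 6214).  Check: 114243²=13051463049, 338·6214²=13051463048, difference 1.
n=2: (114243,6214)∘(114243,6214) = (114243·114243+338·6214·6214, 114243·6214+6214·114243) = (26102926097,1419812004)

114243 6214
26102926097 1419812004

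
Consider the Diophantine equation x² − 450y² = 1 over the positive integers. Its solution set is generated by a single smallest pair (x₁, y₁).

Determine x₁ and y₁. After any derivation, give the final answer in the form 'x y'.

[21; 4,1,2,4,2,1,4,42] for √450; ℓ=8 ⇒ convergent index 7
k=0  a_k=21  p_k/q_k = 21/1
k=1  a_k=4  p_k/q_k = 85/4
k=2  a_k=1  p_k/q_k = 106/5
…
k=4  a_k=4  p_k/q_k = 1294/61
k=5  a_k=2  p_k/q_k = 2885/136
k=6  a_k=1  p_k/q_k = 4179/197
k=7  a_k=4  p_k/q_k = 19601/924
(x₁, y₁) = (19601, 924);  19601² − 450·924² = 1 ✓

19601 924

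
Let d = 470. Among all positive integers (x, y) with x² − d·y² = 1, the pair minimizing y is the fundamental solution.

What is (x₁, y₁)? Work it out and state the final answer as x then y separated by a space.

[21; 1,2,8,2,1,42] for √470; ℓ=6 ⇒ convergent index 5
a_0=21:  p_0=21·1+0=21,  q_0=21·0+1=1
a_1=1:  p_1=1·21+1=22,  q_1=1·1+0=1
…
a_4=2:  p_4=2·542+65=1149,  q_4=2·25+3=53
a_5=1:  p_5=1·1149+542=1691,  q_5=1·53+25=78
→ (1691, 78).  Check: 1691²=2859481, 470·78²=2859480, difference 1.

1691 78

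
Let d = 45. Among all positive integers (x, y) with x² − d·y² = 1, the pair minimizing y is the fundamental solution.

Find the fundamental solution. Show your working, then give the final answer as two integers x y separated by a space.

[6; 1,2,2,2,1,12] for √45; ℓ=6 ⇒ convergent index 5
i=0: a=6 ⇒ p=6, q=1
…
i=4: a=2 ⇒ p=114, q=17
i=5: a=1 ⇒ p=161, q=24
fundamental: x₁=161, y₁=24  (since 25921 − 45·576 = 1)

161 24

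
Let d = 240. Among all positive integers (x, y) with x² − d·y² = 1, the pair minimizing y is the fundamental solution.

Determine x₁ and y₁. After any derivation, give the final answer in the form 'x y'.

31 2

d=240: √d = [15; 2,30] (ℓ=2, even), read p_1/q_1
step 0: (15, 1)  from 15·(1,0) + (0,1)
step 1: (31, 2)  from 2·(15,1) + (1,0)
(x₁, y₁) = (31, 2);  31² − 240·2² = 1 ✓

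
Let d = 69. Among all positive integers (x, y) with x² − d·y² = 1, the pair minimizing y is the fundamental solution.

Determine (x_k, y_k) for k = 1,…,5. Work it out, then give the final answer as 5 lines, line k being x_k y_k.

√69 = [8; 3,3,1,4,1,3,3,16, …], period ℓ=8 (even) → k=7
a_0=8:  p_0=8·1+0=8,  q_0=8·0+1=1
…
a_6=3:  p_6=3·623+515=2384,  q_6=3·75+62=287
a_7=3:  p_7=3·2384+623=7775,  q_7=3·287+75=936
(x₁, y₁) = (7775, 936);  7775² − 69·936² = 1 ✓
(7775+936√69)^2 = 120901249 + 14554800√69
(7775+936√69)^3 = 1880014414175 + 226327139064√69
(7775+936√69)^4 = 29234224019520001 + 3519386997890400√69
(7775+936√69)^5 = 454592181623521601375 + 54726467590868580936√69

7775 936
120901249 14554800
1880014414175 226327139064
29234224019520001 3519386997890400
454592181623521601375 54726467590868580936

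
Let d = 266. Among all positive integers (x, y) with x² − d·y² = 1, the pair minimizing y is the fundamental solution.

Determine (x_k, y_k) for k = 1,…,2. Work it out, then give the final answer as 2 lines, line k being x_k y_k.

[16; 3,4,3,32] for √266; ℓ=4 ⇒ convergent index 3
a_0=16:  p_0=16·1+0=16,  q_0=16·0+1=1
…
a_2=4:  p_2=4·49+16=212,  q_2=4·3+1=13
a_3=3:  p_3=3·212+49=685,  q_3=3·13+3=42
(x₁, y₁) = (685, 42);  685² − 266·42² = 1 ✓
k=2:  x_2 = 685·685+266·42·42 = 938449,  y_2 = 685·42+42·685 = 57540

685 42
938449 57540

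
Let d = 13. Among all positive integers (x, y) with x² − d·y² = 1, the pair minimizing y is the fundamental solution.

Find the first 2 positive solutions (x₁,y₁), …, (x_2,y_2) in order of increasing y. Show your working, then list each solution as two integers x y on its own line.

√13 → a₀=3, period (1,1,1,1,6); ℓ=5 odd so k=9
k=0  a_k=3  p_k/q_k = 3/1
k=1  a_k=1  p_k/q_k = 4/1
k=2  a_k=1  p_k/q_k = 7/2
k=3  a_k=1  p_k/q_k = 11/3
k=4  a_k=1  p_k/q_k = 18/5
k=5  a_k=6  p_k/q_k = 119/33
…
k=7  a_k=1  p_k/q_k = 256/71
k=8  a_k=1  p_k/q_k = 393/109
k=9  a_k=1  p_k/q_k = 649/180
fundamental: x₁=649, y₁=180  (since 421201 − 13·32400 = 1)
k=2:  x_2 = 649·649+13·180·180 = 842401,  y_2 = 649·180+180·649 = 233640

649 180
842401 233640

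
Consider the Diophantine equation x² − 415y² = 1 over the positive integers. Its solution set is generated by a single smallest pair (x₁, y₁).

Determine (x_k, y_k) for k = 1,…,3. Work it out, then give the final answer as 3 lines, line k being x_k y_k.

18412804 903849
678062702284831 33284788965192
24970071273761872339444 1225732590794885332887

√415 = [20; 2,1,2,4,6,…,1,2,40, …], period ℓ=16 (even) → k=15
i=0: a=20 ⇒ p=20, q=1
i=1: a=2 ⇒ p=41, q=2
i=2: a=1 ⇒ p=61, q=3
i=3: a=2 ⇒ p=163, q=8
…
i=5: a=6 ⇒ p=4441, q=218
i=6: a=1 ⇒ p=5154, q=253
…
i=8: a=3 ⇒ p=33939, q=1666
i=9: a=1 ⇒ p=43534, q=2137
i=10: a=1 ⇒ p=77473, q=3803
i=11: a=6 ⇒ p=508372, q=24955
…
i=14: a=1 ⇒ p=6841255, q=335824
i=15: a=2 ⇒ p=18412804, q=903849
fundamental: x₁=18412804, y₁=903849  (since 339031351142416 − 415·816943014801 = 1)
k=2:  x_2 = 18412804·18412804+415·903849·903849 = 678062702284831,  y_2 = 18412804·903849+903849·18412804 = 33284788965192
k=3:  x_3 = 18412804·678062702284831+415·903849·33284788965192 = 24970071273761872339444,  y_3 = 18412804·33284788965192+903849·678062702284831 = 1225732590794885332887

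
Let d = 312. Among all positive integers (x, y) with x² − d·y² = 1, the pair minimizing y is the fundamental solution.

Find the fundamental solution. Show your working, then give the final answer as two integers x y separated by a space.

√312 = [17; 1,1,1,34, …], period ℓ=4 (even) → k=3
k=0  a_k=17  p_k/q_k = 17/1
k=1  a_k=1  p_k/q_k = 18/1
k=2  a_k=1  p_k/q_k = 35/2
k=3  a_k=1  p_k/q_k = 53/3
(x₁, y₁) = (53, 3);  53² − 312·3² = 1 ✓

53 3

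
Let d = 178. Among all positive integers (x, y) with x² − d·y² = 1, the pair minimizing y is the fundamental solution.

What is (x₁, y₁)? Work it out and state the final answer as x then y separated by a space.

1601 120

√178 = [13; 2,1,12,1,2,26, …], period ℓ=6 (even) → k=5
i=0: a=13 ⇒ p=13, q=1
…
i=2: a=1 ⇒ p=40, q=3
…
i=4: a=1 ⇒ p=547, q=41
i=5: a=2 ⇒ p=1601, q=120
→ (1601, 120).  Check: 1601²=2563201, 178·120²=2563200, difference 1.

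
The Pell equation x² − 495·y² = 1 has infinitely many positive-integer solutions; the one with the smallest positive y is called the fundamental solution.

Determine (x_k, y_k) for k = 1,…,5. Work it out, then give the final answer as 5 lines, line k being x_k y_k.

89 4
15841 712
2819609 126732
501874561 22557584
89330852249 4015123220

√495 = [22; 4,44, …], period ℓ=2 (even) → k=1
a_0=22:  p_0=22·1+0=22,  q_0=22·0+1=1
a_1=4:  p_1=4·22+1=89,  q_1=4·1+0=4
(x₁, y₁) = (89, 4);  89² − 495·4² = 1 ✓
n=2: (89,4)∘(89,4) = (89·89+495·4·4, 89·4+4·89) = (15841,712)
n=3: (15841,712)∘(89,4) = (89·15841+495·4·712, 89·712+4·15841) = (2819609,126732)
n=4: (2819609,126732)∘(89,4) = (89·2819609+495·4·126732, 89·126732+4·2819609) = (501874561,22557584)
n=5: (501874561,22557584)∘(89,4) = (89·501874561+495·4·22557584, 89·22557584+4·501874561) = (89330852249,4015123220)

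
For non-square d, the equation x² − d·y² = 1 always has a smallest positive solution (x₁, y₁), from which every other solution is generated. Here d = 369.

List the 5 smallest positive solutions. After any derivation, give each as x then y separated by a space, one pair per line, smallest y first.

d=369: √d = [19; 4,1,3,2,7,4,7,2,3,1,4,38] (ℓ=12, even), read p_11/q_11
k=0  a_k=19  p_k/q_k = 19/1
…
k=7  a_k=7  p_k/q_k = 184045/9581
k=8  a_k=2  p_k/q_k = 393504/20485
…
k=10  a_k=1  p_k/q_k = 1758061/91521
k=11  a_k=4  p_k/q_k = 8396801/437120
→ (8396801, 437120).  Check: 8396801²=70506267033601, 369·437120²=70506267033600, difference 1.
(x_2, y_2) = (8396801·8396801 + 369·437120·437120, 8396801·437120 + 437120·8396801) = (141012534067201, 7340819306240)
(x_3, y_3) = (8396801·141012534067201 + 369·437120·7340819306240, 8396801·7340819306240 + 437120·141012534067201) = (2368108374136006451201, 123278797782910239360)
(x_4, y_4) = (8396801·2368108374136006451201 + 369·437120·123278797782910239360, 8396801·123278797782910239360 + 437120·2368108374136006451201) = (39769069528107045198367948801, 2070295065004669620717268480)
(x_5, y_5) = (8396801·39769069528107045198367948801 + 369·437120·2070295065004669620717268480, 8396801·2070295065004669620717268480 + 437120·39769069528107045198367948801) = (667865925565355162349028245713920001, 34767711344252426473018978470025600)

8396801 437120
141012534067201 7340819306240
2368108374136006451201 123278797782910239360
39769069528107045198367948801 2070295065004669620717268480
667865925565355162349028245713920001 34767711344252426473018978470025600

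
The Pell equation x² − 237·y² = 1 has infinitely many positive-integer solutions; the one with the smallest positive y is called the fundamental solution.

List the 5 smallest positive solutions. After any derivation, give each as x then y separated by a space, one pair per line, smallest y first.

228151 14820
104105757601 6762395640
47503665404623351 3085694655308460
21676017531356338550401 1408008642599798519280
9890810151545456327820453751 642477159632487569289194100

√237 = [15; 2,1,1,7,10,7,1,1,2,30, …], period ℓ=10 (even) → k=9
k=0  a_k=15  p_k/q_k = 15/1
k=1  a_k=2  p_k/q_k = 31/2
k=2  a_k=1  p_k/q_k = 46/3
k=3  a_k=1  p_k/q_k = 77/5
k=4  a_k=7  p_k/q_k = 585/38
k=5  a_k=10  p_k/q_k = 5927/385
…
k=7  a_k=1  p_k/q_k = 48001/3118
k=8  a_k=1  p_k/q_k = 90075/5851
k=9  a_k=2  p_k/q_k = 228151/14820
fundamental: x₁=228151, y₁=14820  (since 52052878801 − 237·219632400 = 1)
n=2: (228151,14820)∘(228151,14820) = (228151·228151+237·14820·14820, 228151·14820+14820·228151) = (104105757601,6762395640)
n=3: (104105757601,6762395640)∘(228151,14820) = (228151·104105757601+237·14820·6762395640, 228151·6762395640+14820·104105757601) = (47503665404623351,3085694655308460)
n=4: (47503665404623351,3085694655308460)∘(228151,14820) = (228151·47503665404623351+237·14820·3085694655308460, 228151·3085694655308460+14820·47503665404623351) = (21676017531356338550401,1408008642599798519280)
n=5: (21676017531356338550401,1408008642599798519280)∘(228151,14820) = (228151·21676017531356338550401+237·14820·1408008642599798519280, 228151·1408008642599798519280+14820·21676017531356338550401) = (9890810151545456327820453751,642477159632487569289194100)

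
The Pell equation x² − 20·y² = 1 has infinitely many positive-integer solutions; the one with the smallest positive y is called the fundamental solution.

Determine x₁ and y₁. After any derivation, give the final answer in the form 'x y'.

9 2

d=20: √d = [4; 2,8] (ℓ=2, even), read p_1/q_1
a_0=4:  p_0=4·1+0=4,  q_0=4·0+1=1
a_1=2:  p_1=2·4+1=9,  q_1=2·1+0=2
→ (9, 2).  Check: 9²=81, 20·2²=80, difference 1.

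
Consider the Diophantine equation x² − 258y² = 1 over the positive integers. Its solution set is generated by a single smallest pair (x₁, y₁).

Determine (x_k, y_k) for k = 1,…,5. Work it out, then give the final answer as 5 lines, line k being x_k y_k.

257 16
132097 8224
67897601 4227120
34899234817 2172731456
17938138798337 1116779741264

[16; 16,32] for √258; ℓ=2 ⇒ convergent index 1
k=0  a_k=16  p_k/q_k = 16/1
k=1  a_k=16  p_k/q_k = 257/16
fundamental: x₁=257, y₁=16  (since 66049 − 258·256 = 1)
(x_2, y_2) = (257·257 + 258·16·16, 257·16 + 16·257) = (132097, 8224)
(x_3, y_3) = (257·132097 + 258·16·8224, 257·8224 + 16·132097) = (67897601, 4227120)
(x_4, y_4) = (257·67897601 + 258·16·4227120, 257·4227120 + 16·67897601) = (34899234817, 2172731456)
(x_5, y_5) = (257·34899234817 + 258·16·2172731456, 257·2172731456 + 16·34899234817) = (17938138798337, 1116779741264)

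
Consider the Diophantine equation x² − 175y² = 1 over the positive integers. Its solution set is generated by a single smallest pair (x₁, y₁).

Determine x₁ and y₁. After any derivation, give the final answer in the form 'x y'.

2024 153

√175 → a₀=13, period (4,2,1,2,4,26); ℓ=6 even so k=5
k=0  a_k=13  p_k/q_k = 13/1
…
k=2  a_k=2  p_k/q_k = 119/9
k=3  a_k=1  p_k/q_k = 172/13
k=4  a_k=2  p_k/q_k = 463/35
k=5  a_k=4  p_k/q_k = 2024/153
fundamental: x₁=2024, y₁=153  (since 4096576 − 175·23409 = 1)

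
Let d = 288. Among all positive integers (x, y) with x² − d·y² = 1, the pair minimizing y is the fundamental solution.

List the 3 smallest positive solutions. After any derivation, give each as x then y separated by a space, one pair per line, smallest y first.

[16; 1,32] for √288; ℓ=2 ⇒ convergent index 1
step 0: (16, 1)  from 16·(1,0) + (0,1)
step 1: (17, 1)  from 1·(16,1) + (1,0)
→ (17, 1).  Check: 17²=289, 288·1²=288, difference 1.
(x_2, y_2) = (17·17 + 288·1·1, 17·1 + 1·17) = (577, 34)
(x_3, y_3) = (17·577 + 288·1·34, 17·34 + 1·577) = (19601, 1155)

17 1
577 34
19601 1155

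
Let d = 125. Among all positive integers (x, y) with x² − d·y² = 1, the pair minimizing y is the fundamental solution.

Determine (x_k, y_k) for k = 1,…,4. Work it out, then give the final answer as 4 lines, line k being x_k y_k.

[11; 5,1,1,5,22] for √125; ℓ=5 ⇒ convergent index 9
step 0: (11, 1)  from 11·(1,0) + (0,1)
step 1: (56, 5)  from 5·(11,1) + (1,0)
…
step 3: (123, 11)  from 1·(67,6) + (56,5)
…
step 6: (76317, 6826)  from 5·(15127,1353) + (682,61)
…
step 8: (167761, 15005)  from 1·(91444,8179) + (76317,6826)
step 9: (930249, 83204)  from 5·(167761,15005) + (91444,8179)
(x₁, y₁) = (930249, 83204);  930249² − 125·83204² = 1 ✓
(930249+83204√125)^2 = 1730726404001 + 154800875592√125
(930249+83204√125)^3 = 3220013013190122249 + 288006719437081612√125
(930249+83204√125)^4 = 5990827771012465337616001 + 535835925499096664087184√125

930249 83204
1730726404001 154800875592
3220013013190122249 288006719437081612
5990827771012465337616001 535835925499096664087184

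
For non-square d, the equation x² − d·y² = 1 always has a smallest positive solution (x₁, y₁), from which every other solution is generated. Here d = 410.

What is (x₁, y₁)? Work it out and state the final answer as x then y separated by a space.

√410 = [20; 4,40, …], period ℓ=2 (even) → k=1
i=0: a=20 ⇒ p=20, q=1
i=1: a=4 ⇒ p=81, q=4
→ (81, 4).  Check: 81²=6561, 410·4²=6560, difference 1.

81 4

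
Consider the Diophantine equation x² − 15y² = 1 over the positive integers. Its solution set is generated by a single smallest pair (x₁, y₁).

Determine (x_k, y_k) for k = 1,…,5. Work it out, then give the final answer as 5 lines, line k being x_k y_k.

√15 → a₀=3, period (1,6); ℓ=2 even so k=1
i=0: a=3 ⇒ p=3, q=1
i=1: a=1 ⇒ p=4, q=1
(x₁, y₁) = (4, 1);  4² − 15·1² = 1 ✓
k=2:  x_2 = 4·4+15·1·1 = 31,  y_2 = 4·1+1·4 = 8
k=3:  x_3 = 4·31+15·1·8 = 244,  y_3 = 4·8+1·31 = 63
k=4:  x_4 = 4·244+15·1·63 = 1921,  y_4 = 4·63+1·244 = 496
k=5:  x_5 = 4·1921+15·1·496 = 15124,  y_5 = 4·496+1·1921 = 3905

4 1
31 8
244 63
1921 496
15124 3905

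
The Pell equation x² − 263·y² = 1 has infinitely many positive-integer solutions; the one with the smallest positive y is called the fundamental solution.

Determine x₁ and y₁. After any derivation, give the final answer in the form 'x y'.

139128 8579

√263 = [16; 4,1,1,1,1,15,1,1,1,1,4,32, …], period ℓ=12 (even) → k=11
i=0: a=16 ⇒ p=16, q=1
…
i=4: a=1 ⇒ p=227, q=14
i=5: a=1 ⇒ p=373, q=23
…
i=7: a=1 ⇒ p=6195, q=382
i=8: a=1 ⇒ p=12017, q=741
…
i=10: a=1 ⇒ p=30229, q=1864
i=11: a=4 ⇒ p=139128, q=8579
(x₁, y₁) = (139128, 8579);  139128² − 263·8579² = 1 ✓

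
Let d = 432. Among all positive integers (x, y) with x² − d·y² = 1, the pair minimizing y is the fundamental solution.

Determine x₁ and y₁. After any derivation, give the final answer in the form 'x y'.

[20; 1,3,1,1,1,3,1,40] for √432; ℓ=8 ⇒ convergent index 7
a_0=20:  p_0=20·1+0=20,  q_0=20·0+1=1
a_1=1:  p_1=1·20+1=21,  q_1=1·1+0=1
a_2=3:  p_2=3·21+20=83,  q_2=3·1+1=4
a_3=1:  p_3=1·83+21=104,  q_3=1·4+1=5
…
a_5=1:  p_5=1·187+104=291,  q_5=1·9+5=14
a_6=3:  p_6=3·291+187=1060,  q_6=3·14+9=51
a_7=1:  p_7=1·1060+291=1351,  q_7=1·51+14=65
(x₁, y₁) = (1351, 65);  1351² − 432·65² = 1 ✓

1351 65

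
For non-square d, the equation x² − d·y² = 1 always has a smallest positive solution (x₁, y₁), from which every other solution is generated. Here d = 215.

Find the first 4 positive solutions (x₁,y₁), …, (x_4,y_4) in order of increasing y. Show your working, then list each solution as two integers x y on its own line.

44 3
3871 264
340604 23229
29969281 2043888

√215 = [14; 1,1,1,28, …], period ℓ=4 (even) → k=3
a_0=14:  p_0=14·1+0=14,  q_0=14·0+1=1
…
a_2=1:  p_2=1·15+14=29,  q_2=1·1+1=2
a_3=1:  p_3=1·29+15=44,  q_3=1·2+1=3
fundamental: x₁=44, y₁=3  (since 1936 − 215·9 = 1)
k=2:  x_2 = 44·44+215·3·3 = 3871,  y_2 = 44·3+3·44 = 264
k=3:  x_3 = 44·3871+215·3·264 = 340604,  y_3 = 44·264+3·3871 = 23229
k=4:  x_4 = 44·340604+215·3·23229 = 29969281,  y_4 = 44·23229+3·340604 = 2043888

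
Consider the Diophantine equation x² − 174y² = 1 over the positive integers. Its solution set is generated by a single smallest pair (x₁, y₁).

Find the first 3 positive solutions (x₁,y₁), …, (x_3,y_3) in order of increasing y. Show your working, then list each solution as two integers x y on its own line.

d=174: √d = [13; 5,4,5,26] (ℓ=4, even), read p_3/q_3
step 0: (13, 1)  from 13·(1,0) + (0,1)
step 1: (66, 5)  from 5·(13,1) + (1,0)
step 2: (277, 21)  from 4·(66,5) + (13,1)
step 3: (1451, 110)  from 5·(277,21) + (66,5)
fundamental: x₁=1451, y₁=110  (since 2105401 − 174·12100 = 1)
(1451+110√174)^2 = 4210801 + 319220√174
(1451+110√174)^3 = 12219743051 + 926376330√174

1451 110
4210801 319220
12219743051 926376330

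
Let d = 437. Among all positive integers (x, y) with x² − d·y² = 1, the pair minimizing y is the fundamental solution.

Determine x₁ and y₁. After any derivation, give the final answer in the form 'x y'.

4599 220

√437 → a₀=20, period (1,9,2,9,1,40); ℓ=6 even so k=5
i=0: a=20 ⇒ p=20, q=1
i=1: a=1 ⇒ p=21, q=1
i=2: a=9 ⇒ p=209, q=10
…
i=4: a=9 ⇒ p=4160, q=199
i=5: a=1 ⇒ p=4599, q=220
→ (4599, 220).  Check: 4599²=21150801, 437·220²=21150800, difference 1.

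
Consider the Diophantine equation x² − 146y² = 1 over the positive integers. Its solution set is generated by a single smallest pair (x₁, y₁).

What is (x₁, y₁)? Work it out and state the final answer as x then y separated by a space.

[12; 12,24] for √146; ℓ=2 ⇒ convergent index 1
k=0  a_k=12  p_k/q_k = 12/1
k=1  a_k=12  p_k/q_k = 145/12
fundamental: x₁=145, y₁=12  (since 21025 − 146·144 = 1)

145 12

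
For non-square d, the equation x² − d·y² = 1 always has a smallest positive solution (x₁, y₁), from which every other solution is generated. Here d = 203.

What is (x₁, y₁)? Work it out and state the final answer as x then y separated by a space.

57 4

d=203: √d = [14; 4,28] (ℓ=2, even), read p_1/q_1
k=0  a_k=14  p_k/q_k = 14/1
k=1  a_k=4  p_k/q_k = 57/4
(x₁, y₁) = (57, 4);  57² − 203·4² = 1 ✓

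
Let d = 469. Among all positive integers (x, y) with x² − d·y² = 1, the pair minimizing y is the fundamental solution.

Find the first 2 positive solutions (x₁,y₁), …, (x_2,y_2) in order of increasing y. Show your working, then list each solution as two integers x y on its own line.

d=469: √d = [21; 1,1,1,10,6,10,1,1,1,42] (ℓ=10, even), read p_9/q_9
a_0=21:  p_0=21·1+0=21,  q_0=21·0+1=1
…
a_5=6:  p_5=6·693+65=4223,  q_5=6·32+3=195
…
a_7=1:  p_7=1·42923+4223=47146,  q_7=1·1982+195=2177
a_8=1:  p_8=1·47146+42923=90069,  q_8=1·2177+1982=4159
a_9=1:  p_9=1·90069+47146=137215,  q_9=1·4159+2177=6336
fundamental: x₁=137215, y₁=6336  (since 18827956225 − 469·40144896 = 1)
k=2:  x_2 = 137215·137215+469·6336·6336 = 37655912449,  y_2 = 137215·6336+6336·137215 = 1738788480

137215 6336
37655912449 1738788480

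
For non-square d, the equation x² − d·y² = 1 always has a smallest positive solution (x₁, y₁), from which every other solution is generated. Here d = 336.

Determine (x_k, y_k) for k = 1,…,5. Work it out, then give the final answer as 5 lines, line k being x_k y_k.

√336 → a₀=18, period (3,36); ℓ=2 even so k=1
i=0: a=18 ⇒ p=18, q=1
i=1: a=3 ⇒ p=55, q=3
→ (55, 3).  Check: 55²=3025, 336·3²=3024, difference 1.
(55+3√336)^2 = 6049 + 330√336
(55+3√336)^3 = 665335 + 36297√336
(55+3√336)^4 = 73180801 + 3992340√336
(55+3√336)^5 = 8049222775 + 439121103√336

55 3
6049 330
665335 36297
73180801 3992340
8049222775 439121103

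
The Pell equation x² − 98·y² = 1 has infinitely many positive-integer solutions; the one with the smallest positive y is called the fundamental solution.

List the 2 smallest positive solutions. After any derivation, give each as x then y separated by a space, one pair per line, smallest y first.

d=98: √d = [9; 1,8,1,18] (ℓ=4, even), read p_3/q_3
a_0=9:  p_0=9·1+0=9,  q_0=9·0+1=1
a_1=1:  p_1=1·9+1=10,  q_1=1·1+0=1
a_2=8:  p_2=8·10+9=89,  q_2=8·1+1=9
a_3=1:  p_3=1·89+10=99,  q_3=1·9+1=10
→ (99, 10).  Check: 99²=9801, 98·10²=9800, difference 1.
(99+10√98)^2 = 19601 + 1980√98

99 10
19601 1980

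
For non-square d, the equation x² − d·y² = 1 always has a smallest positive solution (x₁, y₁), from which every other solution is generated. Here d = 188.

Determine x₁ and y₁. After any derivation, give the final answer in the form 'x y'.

4607 336

[13; 1,2,2,6,2,2,1,26] for √188; ℓ=8 ⇒ convergent index 7
k=0  a_k=13  p_k/q_k = 13/1
k=1  a_k=1  p_k/q_k = 14/1
…
k=4  a_k=6  p_k/q_k = 617/45
…
k=6  a_k=2  p_k/q_k = 3277/239
k=7  a_k=1  p_k/q_k = 4607/336
(x₁, y₁) = (4607, 336);  4607² − 188·336² = 1 ✓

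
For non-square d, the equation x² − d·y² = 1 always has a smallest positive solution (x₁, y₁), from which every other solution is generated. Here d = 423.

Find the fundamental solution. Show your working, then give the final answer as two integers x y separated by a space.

√423 → a₀=20, period (1,1,3,4,3,1,1,40); ℓ=8 even so k=7
k=0  a_k=20  p_k/q_k = 20/1
k=1  a_k=1  p_k/q_k = 21/1
…
k=6  a_k=1  p_k/q_k = 2612/127
k=7  a_k=1  p_k/q_k = 4607/224
fundamental: x₁=4607, y₁=224  (since 21224449 − 423·50176 = 1)

4607 224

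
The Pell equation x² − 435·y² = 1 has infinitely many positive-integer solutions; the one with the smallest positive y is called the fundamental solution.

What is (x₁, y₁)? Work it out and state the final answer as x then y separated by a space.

146 7

√435 = [20; 1,5,1,40, …], period ℓ=4 (even) → k=3
step 0: (20, 1)  from 20·(1,0) + (0,1)
step 1: (21, 1)  from 1·(20,1) + (1,0)
step 2: (125, 6)  from 5·(21,1) + (20,1)
step 3: (146, 7)  from 1·(125,6) + (21,1)
(x₁, y₁) = (146, 7);  146² − 435·7² = 1 ✓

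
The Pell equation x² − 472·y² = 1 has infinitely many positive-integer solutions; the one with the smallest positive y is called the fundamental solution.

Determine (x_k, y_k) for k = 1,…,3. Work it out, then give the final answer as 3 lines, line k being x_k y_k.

306917 14127
188396089777 8671632918
115643925371868101 5322943120573485

[21; 1,2,1,1,1,…,2,1,42] for √472; ℓ=14 ⇒ convergent index 13
step 0: (21, 1)  from 21·(1,0) + (0,1)
step 1: (22, 1)  from 1·(21,1) + (1,0)
…
step 4: (152, 7)  from 1·(87,4) + (65,3)
step 5: (239, 11)  from 1·(152,7) + (87,4)
step 6: (1108, 51)  from 4·(239,11) + (152,7)
…
step 9: (30003, 1381)  from 1·(24224,1115) + (5779,266)
step 10: (54227, 2496)  from 1·(30003,1381) + (24224,1115)
…
step 12: (222687, 10250)  from 2·(84230,3877) + (54227,2496)
step 13: (306917, 14127)  from 1·(222687,10250) + (84230,3877)
(x₁, y₁) = (306917, 14127);  306917² − 472·14127² = 1 ✓
k=2:  x_2 = 306917·306917+472·14127·14127 = 188396089777,  y_2 = 306917·14127+14127·306917 = 8671632918
k=3:  x_3 = 306917·188396089777+472·14127·8671632918 = 115643925371868101,  y_3 = 306917·8671632918+14127·188396089777 = 5322943120573485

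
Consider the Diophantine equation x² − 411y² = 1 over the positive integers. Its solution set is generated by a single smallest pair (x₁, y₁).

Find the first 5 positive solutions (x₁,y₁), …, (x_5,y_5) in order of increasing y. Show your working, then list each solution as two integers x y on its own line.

√411 → a₀=20, period (3,1,1,1,19,1,1,1,3,40); ℓ=10 even so k=9
a_0=20:  p_0=20·1+0=20,  q_0=20·0+1=1
…
a_2=1:  p_2=1·61+20=81,  q_2=1·3+1=4
…
a_4=1:  p_4=1·142+81=223,  q_4=1·7+4=11
a_5=19:  p_5=19·223+142=4379,  q_5=19·11+7=216
a_6=1:  p_6=1·4379+223=4602,  q_6=1·216+11=227
…
a_8=1:  p_8=1·8981+4602=13583,  q_8=1·443+227=670
a_9=3:  p_9=3·13583+8981=49730,  q_9=3·670+443=2453
(x₁, y₁) = (49730, 2453);  49730² − 411·2453² = 1 ✓
k=2:  x_2 = 49730·49730+411·2453·2453 = 4946145799,  y_2 = 49730·2453+2453·49730 = 243975380
k=3:  x_3 = 49730·4946145799+411·2453·243975380 = 491943661118810,  y_3 = 49730·243975380+2453·4946145799 = 24265791292347
k=4:  x_4 = 49730·491943661118810+411·2453·24265791292347 = 48928716529930696801,  y_4 = 49730·24265791292347+2453·491943661118810 = 2413475601692857240
k=5:  x_5 = 49730·48928716529930696801+411·2453·2413475601692857240 = 4866450145574963442708650,  y_5 = 49730·2413475601692857240+2453·48928716529930696801 = 240044283320105789798053

49730 2453
4946145799 243975380
491943661118810 24265791292347
48928716529930696801 2413475601692857240
4866450145574963442708650 240044283320105789798053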